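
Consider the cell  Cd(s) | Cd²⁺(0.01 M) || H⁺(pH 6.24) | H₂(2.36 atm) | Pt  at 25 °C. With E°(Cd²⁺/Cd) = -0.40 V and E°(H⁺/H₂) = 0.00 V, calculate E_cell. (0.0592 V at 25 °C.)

0.079 V

The hydrogen couple is the cathode, so E°_cell = 0.40 V; n = 2.
[H⁺] = 10^(−6.24) = 5.8 × 10^-7 M, and Q = [Cd²⁺]·P(H₂) / [H⁺]^2 = 7.13 × 10^10.
E = E° − (0.0592/2) log Q = 0.40 − (0.0592/2)(10.853) = 0.079 V.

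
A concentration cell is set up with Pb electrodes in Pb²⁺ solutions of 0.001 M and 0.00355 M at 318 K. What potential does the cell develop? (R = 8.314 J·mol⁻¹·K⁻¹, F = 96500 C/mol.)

Both half-cells are Pb²⁺/Pb, so E°_cell = 0. The concentrated side is the cathode; the cell reaction moves Pb²⁺ from high to low concentration with n = 2.
Q = [Pb²⁺]_dilute/[Pb²⁺]_conc = 0.001/0.00355 = 0.282.
E = 0 − (RT/nF) ln Q = −((8.314×318)/(2×96500))(-1.267) = 0.0174 V.

0.017 V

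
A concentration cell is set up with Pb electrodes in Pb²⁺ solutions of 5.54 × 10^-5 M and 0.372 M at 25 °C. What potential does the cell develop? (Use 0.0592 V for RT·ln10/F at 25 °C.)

0.11 V

Both half-cells are Pb²⁺/Pb, so E°_cell = 0. The concentrated side is the cathode; the cell reaction moves Pb²⁺ from high to low concentration with n = 2.
Q = [Pb²⁺]_dilute/[Pb²⁺]_conc = 5.54 × 10^-5/0.372 = 1.49 × 10^-4.
E = 0 − (0.0592/2) log Q = −(0.0592/2)(-3.827) = 0.1133 V.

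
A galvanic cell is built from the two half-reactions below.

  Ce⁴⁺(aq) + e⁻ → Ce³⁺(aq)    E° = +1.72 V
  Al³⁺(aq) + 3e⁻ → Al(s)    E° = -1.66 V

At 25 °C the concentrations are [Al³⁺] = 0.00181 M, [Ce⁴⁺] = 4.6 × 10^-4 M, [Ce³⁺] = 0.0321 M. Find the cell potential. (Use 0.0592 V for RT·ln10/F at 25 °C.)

The Ce⁴⁺/Ce³⁺ couple has the higher reduction potential and acts as the cathode, so E°_cell = +1.72 − (-1.66) = 3.38 V.
Balancing electrons gives n = 3; the reaction quotient is Q = [Al³⁺]·[Ce³⁺]^3/[Ce⁴⁺]^3 = 615.
At 25 °C, E = E° − (0.0592/n) log Q = 3.38 − (0.0592/3)(2.789) = 3.380 − 0.055 = 3.325 V.

3.32 V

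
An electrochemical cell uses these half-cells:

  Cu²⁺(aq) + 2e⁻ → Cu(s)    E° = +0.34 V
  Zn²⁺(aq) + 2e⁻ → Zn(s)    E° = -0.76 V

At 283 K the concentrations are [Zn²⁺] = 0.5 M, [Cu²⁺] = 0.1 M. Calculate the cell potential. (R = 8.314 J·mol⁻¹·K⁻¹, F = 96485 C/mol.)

The Cu²⁺/Cu couple has the higher reduction potential and acts as the cathode, so E°_cell = +0.34 − (-0.76) = 1.10 V.
Balancing electrons gives n = 2; the reaction quotient is Q = [Zn²⁺]/[Cu²⁺] = 5.00.
E = E° − (RT/nF) ln Q = 1.10 − (8.314×283)/(2×96485) × (1.609) = 1.100 − 0.020 = 1.080 V.

1.08 V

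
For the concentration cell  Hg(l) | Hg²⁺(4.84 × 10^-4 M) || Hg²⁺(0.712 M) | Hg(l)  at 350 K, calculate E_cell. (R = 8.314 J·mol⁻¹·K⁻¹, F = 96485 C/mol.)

Both half-cells are Hg²⁺/Hg, so E°_cell = 0. The concentrated side is the cathode; the cell reaction moves Hg²⁺ from high to low concentration with n = 2.
Q = [Hg²⁺]_dilute/[Hg²⁺]_conc = 4.84 × 10^-4/0.712 = 6.8 × 10^-4.
E = 0 − (RT/nF) ln Q = −((8.314×350)/(2×96485))(-7.294) = 0.1100 V.

0.11 V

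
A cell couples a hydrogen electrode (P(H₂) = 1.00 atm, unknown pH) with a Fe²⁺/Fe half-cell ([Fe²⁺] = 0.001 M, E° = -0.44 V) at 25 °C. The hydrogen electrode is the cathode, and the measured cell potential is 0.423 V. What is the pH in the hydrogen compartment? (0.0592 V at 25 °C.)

E°_cell = 0.44 V and n = 2.
log Q = n(E° − E)/0.0592 = 2×(0.44 − 0.423)/0.0592 = 0.574.
With Q = [Fe²⁺]·P(H₂) / [H⁺]^2, solving for [H⁺] gives log[H⁺] = -1.787, so pH = 1.79.

pH = 1.79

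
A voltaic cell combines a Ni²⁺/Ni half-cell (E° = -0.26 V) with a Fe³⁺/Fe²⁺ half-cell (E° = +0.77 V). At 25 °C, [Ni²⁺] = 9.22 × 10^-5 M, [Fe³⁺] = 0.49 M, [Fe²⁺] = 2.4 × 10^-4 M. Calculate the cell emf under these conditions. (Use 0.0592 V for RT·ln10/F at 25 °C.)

The Fe³⁺/Fe²⁺ couple has the higher reduction potential and acts as the cathode, so E°_cell = +0.77 − (-0.26) = 1.03 V.
Balancing electrons gives n = 2; the reaction quotient is Q = [Ni²⁺]·[Fe²⁺]^2/[Fe³⁺]^2 = 2.21 × 10^-11.
At 25 °C, E = E° − (0.0592/n) log Q = 1.03 − (0.0592/2)(-10.655) = 1.030 + 0.315 = 1.345 V.

1.35 V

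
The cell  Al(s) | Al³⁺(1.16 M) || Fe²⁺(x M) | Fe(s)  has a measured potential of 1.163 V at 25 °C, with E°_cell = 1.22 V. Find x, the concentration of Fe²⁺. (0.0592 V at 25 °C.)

0.013 M

From the Nernst equation, log Q = n(E° − E)/0.0592 = 6(1.22 − 1.163)/0.0592 = 5.777, so Q = 5.98 × 10^5.
With Q = [Al³⁺]^2/[Fe²⁺]^3 and the known concentrations, [Fe²⁺]^3 in the denominator gives [Fe²⁺] = 0.013 M.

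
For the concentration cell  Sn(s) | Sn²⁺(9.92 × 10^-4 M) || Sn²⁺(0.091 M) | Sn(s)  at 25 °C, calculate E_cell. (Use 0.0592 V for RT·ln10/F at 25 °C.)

Both half-cells are Sn²⁺/Sn, so E°_cell = 0. The concentrated side is the cathode; the cell reaction moves Sn²⁺ from high to low concentration with n = 2.
Q = [Sn²⁺]_dilute/[Sn²⁺]_conc = 9.92 × 10^-4/0.091 = 0.0109.
E = 0 − (0.0592/2) log Q = −(0.0592/2)(-1.963) = 0.0581 V.

0.058 V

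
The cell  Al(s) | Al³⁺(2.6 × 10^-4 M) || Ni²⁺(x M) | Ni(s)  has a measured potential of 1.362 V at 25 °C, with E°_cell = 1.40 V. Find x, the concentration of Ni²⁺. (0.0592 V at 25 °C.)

From the Nernst equation, log Q = n(E° − E)/0.0592 = 6(1.40 − 1.362)/0.0592 = 3.851, so Q = 7100.
With Q = [Al³⁺]^2/[Ni²⁺]^3 and the known concentrations, [Ni²⁺]^3 in the denominator gives [Ni²⁺] = 2.1 × 10^-4 M.

2.1 × 10^-4 M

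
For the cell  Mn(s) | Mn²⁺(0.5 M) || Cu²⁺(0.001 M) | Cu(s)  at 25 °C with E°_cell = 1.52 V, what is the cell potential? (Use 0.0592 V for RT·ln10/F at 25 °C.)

1.44 V

Balancing electrons gives n = 2; the reaction quotient is Q = [Mn²⁺]/[Cu²⁺] = 500.
At 25 °C, E = E° − (0.0592/n) log Q = 1.52 − (0.0592/2)(2.699) = 1.520 − 0.080 = 1.440 V.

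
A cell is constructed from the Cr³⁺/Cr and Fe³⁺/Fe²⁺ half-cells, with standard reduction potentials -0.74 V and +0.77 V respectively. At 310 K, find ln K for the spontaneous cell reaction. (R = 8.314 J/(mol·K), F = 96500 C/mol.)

E°_cell = +0.77 − (-0.74) = 1.51 V, with n = 3 electrons transferred.
At equilibrium E = 0, so the Nernst equation gives ln K = nFE°/RT = (3)(96500)(1.51)/((8.314)(310)) = 169.61.

ln K = 169.6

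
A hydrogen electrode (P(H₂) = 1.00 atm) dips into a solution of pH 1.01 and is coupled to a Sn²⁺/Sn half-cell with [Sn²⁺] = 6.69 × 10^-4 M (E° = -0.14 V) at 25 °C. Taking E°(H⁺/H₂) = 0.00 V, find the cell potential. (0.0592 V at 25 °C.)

The hydrogen couple is the cathode, so E°_cell = 0.14 V; n = 2.
[H⁺] = 10^(−1.01) = 0.098 M, and Q = [Sn²⁺]·P(H₂) / [H⁺]^2 = 0.0701.
E = E° − (0.0592/2) log Q = 0.14 − (0.0592/2)(-1.155) = 0.174 V.

0.17 V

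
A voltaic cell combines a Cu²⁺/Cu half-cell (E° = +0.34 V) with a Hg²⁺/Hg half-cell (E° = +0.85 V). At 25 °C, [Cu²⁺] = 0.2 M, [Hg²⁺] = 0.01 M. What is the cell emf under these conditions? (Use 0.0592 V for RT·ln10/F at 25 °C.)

The Hg²⁺/Hg couple has the higher reduction potential and acts as the cathode, so E°_cell = +0.85 − (+0.34) = 0.51 V.
Balancing electrons gives n = 2; the reaction quotient is Q = [Cu²⁺]/[Hg²⁺] = 20.0.
At 25 °C, E = E° − (0.0592/n) log Q = 0.51 − (0.0592/2)(1.301) = 0.510 − 0.039 = 0.471 V.

0.471 V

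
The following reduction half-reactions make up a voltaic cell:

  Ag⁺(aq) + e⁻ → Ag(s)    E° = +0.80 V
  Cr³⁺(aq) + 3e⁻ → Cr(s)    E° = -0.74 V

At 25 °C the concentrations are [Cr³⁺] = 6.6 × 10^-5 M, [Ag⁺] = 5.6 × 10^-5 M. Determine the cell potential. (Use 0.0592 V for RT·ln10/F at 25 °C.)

1.37 V

The Ag⁺/Ag couple has the higher reduction potential and acts as the cathode, so E°_cell = +0.80 − (-0.74) = 1.54 V.
Balancing electrons gives n = 3; the reaction quotient is Q = [Cr³⁺]/[Ag⁺]^3 = 3.76 × 10^8.
At 25 °C, E = E° − (0.0592/n) log Q = 1.54 − (0.0592/3)(8.575) = 1.540 − 0.169 = 1.371 V.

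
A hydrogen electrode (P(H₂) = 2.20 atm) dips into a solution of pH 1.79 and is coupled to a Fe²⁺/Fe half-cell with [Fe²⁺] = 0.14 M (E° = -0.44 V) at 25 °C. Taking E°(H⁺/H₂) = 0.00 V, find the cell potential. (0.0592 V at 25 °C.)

0.35 V

The hydrogen couple is the cathode, so E°_cell = 0.44 V; n = 2.
[H⁺] = 10^(−1.79) = 0.016 M, and Q = [Fe²⁺]·P(H₂) / [H⁺]^2 = 1170.
E = E° − (0.0592/2) log Q = 0.44 − (0.0592/2)(3.069) = 0.349 V.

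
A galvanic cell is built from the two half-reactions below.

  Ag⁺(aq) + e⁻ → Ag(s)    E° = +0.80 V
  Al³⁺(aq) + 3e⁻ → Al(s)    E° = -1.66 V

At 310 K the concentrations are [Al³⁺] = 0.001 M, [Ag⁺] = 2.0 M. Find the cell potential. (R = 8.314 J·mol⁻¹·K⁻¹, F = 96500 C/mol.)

The Ag⁺/Ag couple has the higher reduction potential and acts as the cathode, so E°_cell = +0.80 − (-1.66) = 2.46 V.
Balancing electrons gives n = 3; the reaction quotient is Q = [Al³⁺]/[Ag⁺]^3 = 1.25 × 10^-4.
E = E° − (RT/nF) ln Q = 2.46 − (8.314×310)/(3×96500) × (-8.987) = 2.460 + 0.080 = 2.540 V.

2.54 V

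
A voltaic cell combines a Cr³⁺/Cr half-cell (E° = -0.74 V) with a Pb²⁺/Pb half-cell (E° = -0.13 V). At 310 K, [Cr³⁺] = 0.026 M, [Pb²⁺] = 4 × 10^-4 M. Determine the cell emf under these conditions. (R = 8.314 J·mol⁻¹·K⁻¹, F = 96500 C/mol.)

The Pb²⁺/Pb couple has the higher reduction potential and acts as the cathode, so E°_cell = -0.13 − (-0.74) = 0.61 V.
Balancing electrons gives n = 6; the reaction quotient is Q = [Cr³⁺]^2/[Pb²⁺]^3 = 1.06 × 10^7.
E = E° − (RT/nF) ln Q = 0.61 − (8.314×310)/(6×96500) × (16.173) = 0.610 − 0.072 = 0.538 V.

0.538 V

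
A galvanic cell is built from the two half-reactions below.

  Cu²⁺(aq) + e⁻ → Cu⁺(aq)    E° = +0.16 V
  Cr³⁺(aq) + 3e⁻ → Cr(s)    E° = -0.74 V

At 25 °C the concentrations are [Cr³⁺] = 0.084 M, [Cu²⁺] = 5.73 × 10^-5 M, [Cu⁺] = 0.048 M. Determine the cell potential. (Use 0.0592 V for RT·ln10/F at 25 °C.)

The Cu²⁺/Cu⁺ couple has the higher reduction potential and acts as the cathode, so E°_cell = +0.16 − (-0.74) = 0.90 V.
Balancing electrons gives n = 3; the reaction quotient is Q = [Cr³⁺]·[Cu⁺]^3/[Cu²⁺]^3 = 4.94 × 10^7.
At 25 °C, E = E° − (0.0592/n) log Q = 0.90 − (0.0592/3)(7.694) = 0.900 − 0.152 = 0.748 V.

0.748 V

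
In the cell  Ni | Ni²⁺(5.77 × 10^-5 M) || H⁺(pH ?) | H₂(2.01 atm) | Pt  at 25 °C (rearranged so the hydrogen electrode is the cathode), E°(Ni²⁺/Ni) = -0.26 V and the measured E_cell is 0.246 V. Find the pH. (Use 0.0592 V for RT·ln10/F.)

E°_cell = 0.26 V and n = 2.
log Q = n(E° − E)/0.0592 = 2×(0.26 − 0.246)/0.0592 = 0.473.
With Q = [Ni²⁺]·P(H₂) / [H⁺]^2, solving for [H⁺] gives log[H⁺] = -2.204, so pH = 2.20.

pH = 2.20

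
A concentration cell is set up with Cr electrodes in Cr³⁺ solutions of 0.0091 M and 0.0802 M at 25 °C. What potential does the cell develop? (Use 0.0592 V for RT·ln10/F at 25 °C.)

0.019 V

Both half-cells are Cr³⁺/Cr, so E°_cell = 0. The concentrated side is the cathode; the cell reaction moves Cr³⁺ from high to low concentration with n = 3.
Q = [Cr³⁺]_dilute/[Cr³⁺]_conc = 0.0091/0.0802 = 0.113.
E = 0 − (0.0592/3) log Q = −(0.0592/3)(-0.945) = 0.0186 V.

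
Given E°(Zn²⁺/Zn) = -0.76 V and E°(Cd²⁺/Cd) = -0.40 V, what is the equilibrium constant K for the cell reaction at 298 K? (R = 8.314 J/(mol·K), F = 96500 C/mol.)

E°_cell = -0.40 − (-0.76) = 0.36 V, with n = 2 electrons transferred.
At equilibrium E = 0, so the Nernst equation gives ln K = nFE°/RT = (2)(96500)(0.36)/((8.314)(298)) = 28.04.
K = e^28.04 = 1.5 × 10^12.

1.5 × 10^12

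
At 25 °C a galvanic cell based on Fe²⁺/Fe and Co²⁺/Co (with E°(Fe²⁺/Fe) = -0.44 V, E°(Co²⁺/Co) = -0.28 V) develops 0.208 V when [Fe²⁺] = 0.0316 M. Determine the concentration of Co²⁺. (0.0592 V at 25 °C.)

From the Nernst equation, log Q = n(E° − E)/0.0592 = 2(0.16 − 0.208)/0.0592 = -1.622, so Q = 0.0239.
With Q = [Fe²⁺]/[Co²⁺] and the known concentrations, [Co²⁺] in the denominator gives [Co²⁺] = 1.3 M.

1.3 M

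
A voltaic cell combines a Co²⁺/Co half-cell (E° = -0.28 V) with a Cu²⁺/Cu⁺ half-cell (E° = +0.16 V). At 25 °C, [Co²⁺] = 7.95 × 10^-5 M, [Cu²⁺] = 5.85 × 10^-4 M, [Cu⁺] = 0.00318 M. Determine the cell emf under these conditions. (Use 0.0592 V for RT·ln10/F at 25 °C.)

0.518 V

The Cu²⁺/Cu⁺ couple has the higher reduction potential and acts as the cathode, so E°_cell = +0.16 − (-0.28) = 0.44 V.
Balancing electrons gives n = 2; the reaction quotient is Q = [Co²⁺]·[Cu⁺]^2/[Cu²⁺]^2 = 0.00235.
At 25 °C, E = E° − (0.0592/n) log Q = 0.44 − (0.0592/2)(-2.629) = 0.440 + 0.078 = 0.518 V.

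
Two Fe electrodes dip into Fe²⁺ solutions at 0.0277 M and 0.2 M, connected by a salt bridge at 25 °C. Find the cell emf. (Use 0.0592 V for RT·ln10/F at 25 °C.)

Both half-cells are Fe²⁺/Fe, so E°_cell = 0. The concentrated side is the cathode; the cell reaction moves Fe²⁺ from high to low concentration with n = 2.
Q = [Fe²⁺]_dilute/[Fe²⁺]_conc = 0.0277/0.2 = 0.138.
E = 0 − (0.0592/2) log Q = −(0.0592/2)(-0.859) = 0.0254 V.

0.025 V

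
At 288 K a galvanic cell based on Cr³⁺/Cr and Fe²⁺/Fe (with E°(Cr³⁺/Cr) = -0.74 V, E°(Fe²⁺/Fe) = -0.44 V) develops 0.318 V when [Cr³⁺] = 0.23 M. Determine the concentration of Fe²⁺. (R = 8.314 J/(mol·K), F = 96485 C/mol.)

From the Nernst equation, ln Q = nF(E° − E)/RT = 6×96485×(0.30 − 0.318)/(8.314×288) = -4.352, so Q = 0.0129.
With Q = [Cr³⁺]^2/[Fe²⁺]^3 and the known concentrations, [Fe²⁺]^3 in the denominator gives [Fe²⁺] = 1.6 M.

1.6 M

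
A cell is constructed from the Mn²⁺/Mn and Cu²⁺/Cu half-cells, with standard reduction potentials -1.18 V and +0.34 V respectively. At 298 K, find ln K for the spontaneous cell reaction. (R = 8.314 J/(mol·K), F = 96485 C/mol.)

E°_cell = +0.34 − (-1.18) = 1.52 V, with n = 2 electrons transferred.
At equilibrium E = 0, so the Nernst equation gives ln K = nFE°/RT = (2)(96485)(1.52)/((8.314)(298)) = 118.39.

ln K = 118.4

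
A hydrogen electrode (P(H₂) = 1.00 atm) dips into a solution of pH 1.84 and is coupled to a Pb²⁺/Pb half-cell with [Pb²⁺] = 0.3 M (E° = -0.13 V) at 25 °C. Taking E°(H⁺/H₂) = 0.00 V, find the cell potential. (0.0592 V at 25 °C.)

0.037 V

The hydrogen couple is the cathode, so E°_cell = 0.13 V; n = 2.
[H⁺] = 10^(−1.84) = 0.014 M, and Q = [Pb²⁺]·P(H₂) / [H⁺]^2 = 1440.
E = E° − (0.0592/2) log Q = 0.13 − (0.0592/2)(3.157) = 0.037 V.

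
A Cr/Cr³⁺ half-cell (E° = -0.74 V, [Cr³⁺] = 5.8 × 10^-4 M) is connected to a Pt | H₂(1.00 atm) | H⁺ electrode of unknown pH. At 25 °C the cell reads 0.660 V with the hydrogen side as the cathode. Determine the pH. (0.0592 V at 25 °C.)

pH = 2.43

E°_cell = 0.74 V and n = 6.
log Q = n(E° − E)/0.0592 = 6×(0.74 − 0.660)/0.0592 = 8.108.
With Q = [Cr³⁺]^2·P(H₂)^3 / [H⁺]^6, solving for [H⁺] gives log[H⁺] = -2.430, so pH = 2.43.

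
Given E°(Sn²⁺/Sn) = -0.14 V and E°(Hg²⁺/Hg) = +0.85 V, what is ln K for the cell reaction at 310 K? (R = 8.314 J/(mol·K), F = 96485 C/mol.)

E°_cell = +0.85 − (-0.14) = 0.99 V, with n = 2 electrons transferred.
At equilibrium E = 0, so the Nernst equation gives ln K = nFE°/RT = (2)(96485)(0.99)/((8.314)(310)) = 74.12.

ln K = 74.1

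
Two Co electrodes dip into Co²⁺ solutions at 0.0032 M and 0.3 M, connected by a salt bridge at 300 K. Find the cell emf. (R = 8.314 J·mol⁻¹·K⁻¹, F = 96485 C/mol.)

0.059 V

Both half-cells are Co²⁺/Co, so E°_cell = 0. The concentrated side is the cathode; the cell reaction moves Co²⁺ from high to low concentration with n = 2.
Q = [Co²⁺]_dilute/[Co²⁺]_conc = 0.0032/0.3 = 0.0107.
E = 0 − (RT/nF) ln Q = −((8.314×300)/(2×96485))(-4.541) = 0.0587 V.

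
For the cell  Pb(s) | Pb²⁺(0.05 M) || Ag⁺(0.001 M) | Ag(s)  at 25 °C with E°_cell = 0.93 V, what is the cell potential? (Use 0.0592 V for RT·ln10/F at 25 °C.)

Balancing electrons gives n = 2; the reaction quotient is Q = [Pb²⁺]/[Ag⁺]^2 = 5 × 10^4.
At 25 °C, E = E° − (0.0592/n) log Q = 0.93 − (0.0592/2)(4.699) = 0.930 − 0.139 = 0.791 V.

0.791 V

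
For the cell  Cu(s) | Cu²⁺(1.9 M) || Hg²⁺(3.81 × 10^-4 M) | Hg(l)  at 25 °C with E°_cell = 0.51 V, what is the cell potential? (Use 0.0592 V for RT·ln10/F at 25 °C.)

0.401 V

Balancing electrons gives n = 2; the reaction quotient is Q = [Cu²⁺]/[Hg²⁺] = 4990.
At 25 °C, E = E° − (0.0592/n) log Q = 0.51 − (0.0592/2)(3.698) = 0.510 − 0.109 = 0.401 V.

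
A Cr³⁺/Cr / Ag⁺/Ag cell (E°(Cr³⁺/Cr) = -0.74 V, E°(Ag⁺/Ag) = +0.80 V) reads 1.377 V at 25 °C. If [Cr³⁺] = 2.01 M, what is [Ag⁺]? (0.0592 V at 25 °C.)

0.0022 M

From the Nernst equation, log Q = n(E° − E)/0.0592 = 3(1.54 − 1.377)/0.0592 = 8.260, so Q = 1.82 × 10^8.
With Q = [Cr³⁺]/[Ag⁺]^3 and the known concentrations, [Ag⁺]^3 in the denominator gives [Ag⁺] = 0.0022 M.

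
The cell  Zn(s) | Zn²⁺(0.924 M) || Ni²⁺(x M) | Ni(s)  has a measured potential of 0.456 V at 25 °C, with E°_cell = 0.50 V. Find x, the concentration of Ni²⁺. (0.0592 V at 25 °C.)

From the Nernst equation, log Q = n(E° − E)/0.0592 = 2(0.50 − 0.456)/0.0592 = 1.486, so Q = 30.7.
With Q = [Zn²⁺]/[Ni²⁺] and the known concentrations, [Ni²⁺] in the denominator gives [Ni²⁺] = 0.03 M.

0.03 M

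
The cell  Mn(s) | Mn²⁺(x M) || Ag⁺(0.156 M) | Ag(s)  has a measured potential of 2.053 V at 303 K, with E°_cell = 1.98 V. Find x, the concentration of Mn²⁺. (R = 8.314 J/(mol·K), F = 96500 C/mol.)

9.1 × 10^-5 M

From the Nernst equation, ln Q = nF(E° − E)/RT = 2×96500×(1.98 − 2.053)/(8.314×303) = -5.593, so Q = 0.00372.
With Q = [Mn²⁺]/[Ag⁺]^2 and the known concentrations, [Mn²⁺] in the numerator gives [Mn²⁺] = 9.1 × 10^-5 M.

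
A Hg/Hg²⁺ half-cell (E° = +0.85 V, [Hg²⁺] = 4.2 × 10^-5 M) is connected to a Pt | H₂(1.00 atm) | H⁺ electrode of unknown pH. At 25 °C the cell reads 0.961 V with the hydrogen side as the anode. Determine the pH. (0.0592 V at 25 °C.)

pH = 4.06

E°_cell = 0.85 V and n = 2.
log Q = n(E° − E)/0.0592 = 2×(0.85 − 0.961)/0.0592 = -3.750.
With Q = [H⁺]^2 / ([Hg²⁺]·P(H₂)), solving for [H⁺] gives log[H⁺] = -4.063, so pH = 4.06.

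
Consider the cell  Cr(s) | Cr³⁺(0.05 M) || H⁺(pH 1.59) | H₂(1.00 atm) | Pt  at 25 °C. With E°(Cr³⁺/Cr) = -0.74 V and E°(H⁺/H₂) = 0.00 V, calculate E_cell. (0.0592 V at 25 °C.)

0.67 V

The hydrogen couple is the cathode, so E°_cell = 0.74 V; n = 6.
[H⁺] = 10^(−1.59) = 0.026 M, and Q = [Cr³⁺]^2·P(H₂)^3 / [H⁺]^6 = 8.67 × 10^6.
E = E° − (0.0592/6) log Q = 0.74 − (0.0592/6)(6.938) = 0.672 V.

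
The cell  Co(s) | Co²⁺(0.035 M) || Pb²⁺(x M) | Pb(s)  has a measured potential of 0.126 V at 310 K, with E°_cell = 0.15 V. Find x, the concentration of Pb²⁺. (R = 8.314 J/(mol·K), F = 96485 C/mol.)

From the Nernst equation, ln Q = nF(E° − E)/RT = 2×96485×(0.15 − 0.126)/(8.314×310) = 1.797, so Q = 6.03.
With Q = [Co²⁺]/[Pb²⁺] and the known concentrations, [Pb²⁺] in the denominator gives [Pb²⁺] = 0.0058 M.

0.0058 M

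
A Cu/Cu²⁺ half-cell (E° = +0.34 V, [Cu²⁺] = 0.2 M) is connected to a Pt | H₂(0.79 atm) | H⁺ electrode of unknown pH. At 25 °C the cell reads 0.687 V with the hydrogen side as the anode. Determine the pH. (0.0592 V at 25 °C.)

E°_cell = 0.34 V and n = 2.
log Q = n(E° − E)/0.0592 = 2×(0.34 − 0.687)/0.0592 = -11.723.
With Q = [H⁺]^2 / ([Cu²⁺]·P(H₂)), solving for [H⁺] gives log[H⁺] = -6.262, so pH = 6.26.

pH = 6.26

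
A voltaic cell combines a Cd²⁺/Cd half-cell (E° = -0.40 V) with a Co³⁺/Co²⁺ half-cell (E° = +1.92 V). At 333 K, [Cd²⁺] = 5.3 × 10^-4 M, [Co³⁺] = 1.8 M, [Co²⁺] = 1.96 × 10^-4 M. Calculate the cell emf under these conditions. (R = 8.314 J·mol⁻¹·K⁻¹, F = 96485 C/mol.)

The Co³⁺/Co²⁺ couple has the higher reduction potential and acts as the cathode, so E°_cell = +1.92 − (-0.40) = 2.32 V.
Balancing electrons gives n = 2; the reaction quotient is Q = [Cd²⁺]·[Co²⁺]^2/[Co³⁺]^2 = 6.28 × 10^-12.
E = E° − (RT/nF) ln Q = 2.32 − (8.314×333)/(2×96485) × (-25.793) = 2.320 + 0.370 = 2.690 V.

2.69 V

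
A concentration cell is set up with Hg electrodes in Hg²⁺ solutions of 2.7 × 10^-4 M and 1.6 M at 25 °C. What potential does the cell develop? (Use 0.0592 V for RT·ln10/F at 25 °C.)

0.11 V

Both half-cells are Hg²⁺/Hg, so E°_cell = 0. The concentrated side is the cathode; the cell reaction moves Hg²⁺ from high to low concentration with n = 2.
Q = [Hg²⁺]_dilute/[Hg²⁺]_conc = 2.7 × 10^-4/1.6 = 1.69 × 10^-4.
E = 0 − (0.0592/2) log Q = −(0.0592/2)(-3.773) = 0.1117 V.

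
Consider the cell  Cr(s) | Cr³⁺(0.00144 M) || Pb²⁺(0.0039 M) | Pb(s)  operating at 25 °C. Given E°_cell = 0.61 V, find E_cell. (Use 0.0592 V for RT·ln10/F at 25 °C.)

0.595 V

Balancing electrons gives n = 6; the reaction quotient is Q = [Cr³⁺]^2/[Pb²⁺]^3 = 35.0.
At 25 °C, E = E° − (0.0592/n) log Q = 0.61 − (0.0592/6)(1.544) = 0.610 − 0.015 = 0.595 V.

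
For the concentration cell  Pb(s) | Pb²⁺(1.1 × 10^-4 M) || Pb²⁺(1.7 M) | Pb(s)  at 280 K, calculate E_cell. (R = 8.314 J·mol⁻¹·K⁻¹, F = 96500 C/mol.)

Both half-cells are Pb²⁺/Pb, so E°_cell = 0. The concentrated side is the cathode; the cell reaction moves Pb²⁺ from high to low concentration with n = 2.
Q = [Pb²⁺]_dilute/[Pb²⁺]_conc = 1.1 × 10^-4/1.7 = 6.47 × 10^-5.
E = 0 − (RT/nF) ln Q = −((8.314×280)/(2×96500))(-9.646) = 0.1163 V.

0.12 V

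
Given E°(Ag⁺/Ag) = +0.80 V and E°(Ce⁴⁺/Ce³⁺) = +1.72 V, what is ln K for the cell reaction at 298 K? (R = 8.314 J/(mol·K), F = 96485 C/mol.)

E°_cell = +1.72 − (+0.80) = 0.92 V, with n = 1 electron transferred.
At equilibrium E = 0, so the Nernst equation gives ln K = nFE°/RT = (1)(96485)(0.92)/((8.314)(298)) = 35.83.

ln K = 35.8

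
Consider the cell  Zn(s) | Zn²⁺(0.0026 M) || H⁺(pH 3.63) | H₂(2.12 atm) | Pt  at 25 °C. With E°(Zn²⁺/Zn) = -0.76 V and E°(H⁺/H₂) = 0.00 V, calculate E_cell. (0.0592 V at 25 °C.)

The hydrogen couple is the cathode, so E°_cell = 0.76 V; n = 2.
[H⁺] = 10^(−3.63) = 2.3 × 10^-4 M, and Q = [Zn²⁺]·P(H₂) / [H⁺]^2 = 1 × 10^5.
E = E° − (0.0592/2) log Q = 0.76 − (0.0592/2)(5.001) = 0.612 V.

0.61 V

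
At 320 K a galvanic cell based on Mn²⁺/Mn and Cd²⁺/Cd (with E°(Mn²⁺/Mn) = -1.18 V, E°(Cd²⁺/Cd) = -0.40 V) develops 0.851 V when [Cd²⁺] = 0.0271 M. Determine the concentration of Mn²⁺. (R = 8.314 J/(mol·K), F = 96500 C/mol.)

From the Nernst equation, ln Q = nF(E° − E)/RT = 2×96500×(0.78 − 0.851)/(8.314×320) = -5.151, so Q = 0.00580.
With Q = [Mn²⁺]/[Cd²⁺] and the known concentrations, [Mn²⁺] in the numerator gives [Mn²⁺] = 1.6 × 10^-4 M.

1.6 × 10^-4 M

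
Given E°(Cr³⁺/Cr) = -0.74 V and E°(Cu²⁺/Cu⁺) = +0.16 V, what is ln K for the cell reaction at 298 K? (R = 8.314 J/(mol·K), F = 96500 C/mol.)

ln K = 105.2

E°_cell = +0.16 − (-0.74) = 0.90 V, with n = 3 electrons transferred.
At equilibrium E = 0, so the Nernst equation gives ln K = nFE°/RT = (3)(96500)(0.90)/((8.314)(298)) = 105.16.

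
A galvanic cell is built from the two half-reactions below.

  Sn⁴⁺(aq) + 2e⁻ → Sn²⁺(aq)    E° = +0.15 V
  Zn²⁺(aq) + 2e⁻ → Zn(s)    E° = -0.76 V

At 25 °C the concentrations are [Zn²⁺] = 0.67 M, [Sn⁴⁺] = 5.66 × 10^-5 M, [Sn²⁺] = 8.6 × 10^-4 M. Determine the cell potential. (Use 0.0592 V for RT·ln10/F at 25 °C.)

The Sn⁴⁺/Sn²⁺ couple has the higher reduction potential and acts as the cathode, so E°_cell = +0.15 − (-0.76) = 0.91 V.
Balancing electrons gives n = 2; the reaction quotient is Q = [Zn²⁺]·[Sn²⁺]/[Sn⁴⁺] = 10.2.
At 25 °C, E = E° − (0.0592/n) log Q = 0.91 − (0.0592/2)(1.008) = 0.910 − 0.030 = 0.880 V.

0.880 V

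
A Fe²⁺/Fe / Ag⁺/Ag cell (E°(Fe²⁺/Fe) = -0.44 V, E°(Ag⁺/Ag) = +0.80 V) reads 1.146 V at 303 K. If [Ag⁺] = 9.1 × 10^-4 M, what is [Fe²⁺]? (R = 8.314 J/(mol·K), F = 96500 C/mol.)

From the Nernst equation, ln Q = nF(E° − E)/RT = 2×96500×(1.24 − 1.146)/(8.314×303) = 7.202, so Q = 1340.
With Q = [Fe²⁺]/[Ag⁺]^2 and the known concentrations, [Fe²⁺] in the numerator gives [Fe²⁺] = 0.0011 M.

0.0011 M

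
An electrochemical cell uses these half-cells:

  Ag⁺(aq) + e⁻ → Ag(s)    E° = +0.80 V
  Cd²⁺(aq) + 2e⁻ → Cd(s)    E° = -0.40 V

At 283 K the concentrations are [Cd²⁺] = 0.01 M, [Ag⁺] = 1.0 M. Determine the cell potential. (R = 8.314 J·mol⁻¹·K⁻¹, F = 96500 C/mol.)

1.26 V

The Ag⁺/Ag couple has the higher reduction potential and acts as the cathode, so E°_cell = +0.80 − (-0.40) = 1.20 V.
Balancing electrons gives n = 2; the reaction quotient is Q = [Cd²⁺]/[Ag⁺]^2 = 0.0100.
E = E° − (RT/nF) ln Q = 1.20 − (8.314×283)/(2×96500) × (-4.605) = 1.200 + 0.056 = 1.256 V.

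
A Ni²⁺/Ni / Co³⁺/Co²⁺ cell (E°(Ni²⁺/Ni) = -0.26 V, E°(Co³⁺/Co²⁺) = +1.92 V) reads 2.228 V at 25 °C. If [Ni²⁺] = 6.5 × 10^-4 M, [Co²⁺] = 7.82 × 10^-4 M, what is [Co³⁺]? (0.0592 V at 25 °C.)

1.3 × 10^-4 M

From the Nernst equation, log Q = n(E° − E)/0.0592 = 2(2.18 − 2.228)/0.0592 = -1.622, so Q = 0.0239.
With Q = [Ni²⁺]·[Co²⁺]^2/[Co³⁺]^2 and the known concentrations, [Co³⁺]^2 in the denominator gives [Co³⁺] = 1.3 × 10^-4 M.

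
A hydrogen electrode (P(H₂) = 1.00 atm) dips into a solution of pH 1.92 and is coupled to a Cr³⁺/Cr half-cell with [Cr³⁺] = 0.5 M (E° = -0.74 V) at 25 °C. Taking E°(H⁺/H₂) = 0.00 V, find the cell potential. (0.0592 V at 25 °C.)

0.63 V

The hydrogen couple is the cathode, so E°_cell = 0.74 V; n = 6.
[H⁺] = 10^(−1.92) = 0.012 M, and Q = [Cr³⁺]^2·P(H₂)^3 / [H⁺]^6 = 8.28 × 10^10.
E = E° − (0.0592/6) log Q = 0.74 − (0.0592/6)(10.918) = 0.632 V.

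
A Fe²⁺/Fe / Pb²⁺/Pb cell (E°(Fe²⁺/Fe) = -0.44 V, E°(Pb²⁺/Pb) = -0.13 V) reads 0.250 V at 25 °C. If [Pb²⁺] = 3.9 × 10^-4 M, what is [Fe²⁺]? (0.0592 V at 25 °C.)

From the Nernst equation, log Q = n(E° − E)/0.0592 = 2(0.31 − 0.250)/0.0592 = 2.027, so Q = 106.
With Q = [Fe²⁺]/[Pb²⁺] and the known concentrations, [Fe²⁺] in the numerator gives [Fe²⁺] = 0.042 M.

0.042 M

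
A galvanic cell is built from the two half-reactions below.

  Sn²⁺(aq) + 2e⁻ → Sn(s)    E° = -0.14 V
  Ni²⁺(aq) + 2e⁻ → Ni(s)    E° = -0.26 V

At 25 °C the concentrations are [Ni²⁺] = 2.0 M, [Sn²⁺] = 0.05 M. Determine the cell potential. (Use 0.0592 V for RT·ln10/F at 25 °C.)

0.073 V

The Sn²⁺/Sn couple has the higher reduction potential and acts as the cathode, so E°_cell = -0.14 − (-0.26) = 0.12 V.
Balancing electrons gives n = 2; the reaction quotient is Q = [Ni²⁺]/[Sn²⁺] = 40.0.
At 25 °C, E = E° − (0.0592/n) log Q = 0.12 − (0.0592/2)(1.602) = 0.120 − 0.047 = 0.073 V.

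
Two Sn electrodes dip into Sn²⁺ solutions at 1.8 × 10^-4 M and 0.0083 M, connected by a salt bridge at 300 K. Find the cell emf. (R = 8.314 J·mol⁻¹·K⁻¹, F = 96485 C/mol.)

0.050 V

Both half-cells are Sn²⁺/Sn, so E°_cell = 0. The concentrated side is the cathode; the cell reaction moves Sn²⁺ from high to low concentration with n = 2.
Q = [Sn²⁺]_dilute/[Sn²⁺]_conc = 1.8 × 10^-4/0.0083 = 0.0217.
E = 0 − (RT/nF) ln Q = −((8.314×300)/(2×96485))(-3.831) = 0.0495 V.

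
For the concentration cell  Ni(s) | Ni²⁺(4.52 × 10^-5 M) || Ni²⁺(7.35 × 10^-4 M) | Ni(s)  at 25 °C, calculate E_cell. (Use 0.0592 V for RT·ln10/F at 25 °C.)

Both half-cells are Ni²⁺/Ni, so E°_cell = 0. The concentrated side is the cathode; the cell reaction moves Ni²⁺ from high to low concentration with n = 2.
Q = [Ni²⁺]_dilute/[Ni²⁺]_conc = 4.52 × 10^-5/7.35 × 10^-4 = 0.0615.
E = 0 − (0.0592/2) log Q = −(0.0592/2)(-1.211) = 0.0358 V.

0.036 V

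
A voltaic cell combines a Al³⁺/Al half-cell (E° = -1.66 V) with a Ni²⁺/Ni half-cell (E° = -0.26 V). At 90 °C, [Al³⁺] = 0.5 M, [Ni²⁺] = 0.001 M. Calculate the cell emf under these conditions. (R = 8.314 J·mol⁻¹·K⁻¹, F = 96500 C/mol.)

1.30 V

The Ni²⁺/Ni couple has the higher reduction potential and acts as the cathode, so E°_cell = -0.26 − (-1.66) = 1.40 V.
Balancing electrons gives n = 6; the reaction quotient is Q = [Al³⁺]^2/[Ni²⁺]^3 = 2.5 × 10^8.
E = E° − (RT/nF) ln Q = 1.40 − (8.314×363)/(6×96500) × (19.337) = 1.400 − 0.101 = 1.299 V.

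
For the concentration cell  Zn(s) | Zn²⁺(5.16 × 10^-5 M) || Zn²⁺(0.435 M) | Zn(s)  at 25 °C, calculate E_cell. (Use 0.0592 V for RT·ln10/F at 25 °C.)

Both half-cells are Zn²⁺/Zn, so E°_cell = 0. The concentrated side is the cathode; the cell reaction moves Zn²⁺ from high to low concentration with n = 2.
Q = [Zn²⁺]_dilute/[Zn²⁺]_conc = 5.16 × 10^-5/0.435 = 1.19 × 10^-4.
E = 0 − (0.0592/2) log Q = −(0.0592/2)(-3.926) = 0.1162 V.

0.12 V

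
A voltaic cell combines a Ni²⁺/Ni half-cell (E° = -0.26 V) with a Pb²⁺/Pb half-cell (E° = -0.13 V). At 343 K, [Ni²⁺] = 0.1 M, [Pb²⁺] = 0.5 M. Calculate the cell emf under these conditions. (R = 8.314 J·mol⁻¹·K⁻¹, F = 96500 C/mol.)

The Pb²⁺/Pb couple has the higher reduction potential and acts as the cathode, so E°_cell = -0.13 − (-0.26) = 0.13 V.
Balancing electrons gives n = 2; the reaction quotient is Q = [Ni²⁺]/[Pb²⁺] = 0.200.
E = E° − (RT/nF) ln Q = 0.13 − (8.314×343)/(2×96500) × (-1.609) = 0.130 + 0.024 = 0.154 V.

0.154 V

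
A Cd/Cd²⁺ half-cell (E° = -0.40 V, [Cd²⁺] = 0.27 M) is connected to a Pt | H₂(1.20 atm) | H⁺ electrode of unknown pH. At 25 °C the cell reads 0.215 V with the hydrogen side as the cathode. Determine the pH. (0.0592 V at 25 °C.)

E°_cell = 0.40 V and n = 2.
log Q = n(E° − E)/0.0592 = 2×(0.40 − 0.215)/0.0592 = 6.250.
With Q = [Cd²⁺]·P(H₂) / [H⁺]^2, solving for [H⁺] gives log[H⁺] = -3.370, so pH = 3.37.

pH = 3.37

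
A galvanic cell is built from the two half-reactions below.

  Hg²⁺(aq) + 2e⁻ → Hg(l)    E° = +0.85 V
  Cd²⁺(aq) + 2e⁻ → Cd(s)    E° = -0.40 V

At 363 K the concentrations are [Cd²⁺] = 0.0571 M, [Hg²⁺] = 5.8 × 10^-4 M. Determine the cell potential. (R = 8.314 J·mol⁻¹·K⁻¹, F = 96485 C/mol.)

The Hg²⁺/Hg couple has the higher reduction potential and acts as the cathode, so E°_cell = +0.85 − (-0.40) = 1.25 V.
Balancing electrons gives n = 2; the reaction quotient is Q = [Cd²⁺]/[Hg²⁺] = 98.4.
E = E° − (RT/nF) ln Q = 1.25 − (8.314×363)/(2×96485) × (4.590) = 1.250 − 0.072 = 1.178 V.

1.18 V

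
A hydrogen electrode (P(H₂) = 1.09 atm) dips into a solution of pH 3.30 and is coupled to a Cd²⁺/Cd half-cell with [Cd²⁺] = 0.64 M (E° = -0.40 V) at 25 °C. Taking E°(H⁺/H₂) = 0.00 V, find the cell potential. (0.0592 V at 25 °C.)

0.21 V

The hydrogen couple is the cathode, so E°_cell = 0.40 V; n = 2.
[H⁺] = 10^(−3.30) = 5 × 10^-4 M, and Q = [Cd²⁺]·P(H₂) / [H⁺]^2 = 2.78 × 10^6.
E = E° − (0.0592/2) log Q = 0.40 − (0.0592/2)(6.444) = 0.209 V.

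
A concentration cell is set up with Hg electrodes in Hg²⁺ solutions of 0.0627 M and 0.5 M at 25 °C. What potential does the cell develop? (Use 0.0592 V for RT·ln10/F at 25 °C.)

0.027 V

Both half-cells are Hg²⁺/Hg, so E°_cell = 0. The concentrated side is the cathode; the cell reaction moves Hg²⁺ from high to low concentration with n = 2.
Q = [Hg²⁺]_dilute/[Hg²⁺]_conc = 0.0627/0.5 = 0.125.
E = 0 − (0.0592/2) log Q = −(0.0592/2)(-0.902) = 0.0267 V.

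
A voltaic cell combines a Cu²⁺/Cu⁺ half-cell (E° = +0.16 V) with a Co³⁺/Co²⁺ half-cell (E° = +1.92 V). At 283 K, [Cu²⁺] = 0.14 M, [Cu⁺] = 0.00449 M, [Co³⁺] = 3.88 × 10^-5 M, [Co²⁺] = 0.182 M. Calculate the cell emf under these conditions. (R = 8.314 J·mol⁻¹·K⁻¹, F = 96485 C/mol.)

1.47 V

The Co³⁺/Co²⁺ couple has the higher reduction potential and acts as the cathode, so E°_cell = +1.92 − (+0.16) = 1.76 V.
Balancing electrons gives n = 1; the reaction quotient is Q = [Cu²⁺]·[Co²⁺]/([Cu⁺]·[Co³⁺]) = 1.46 × 10^5.
E = E° − (RT/nF) ln Q = 1.76 − (8.314×283)/(1×96485) × (11.893) = 1.760 − 0.290 = 1.470 V.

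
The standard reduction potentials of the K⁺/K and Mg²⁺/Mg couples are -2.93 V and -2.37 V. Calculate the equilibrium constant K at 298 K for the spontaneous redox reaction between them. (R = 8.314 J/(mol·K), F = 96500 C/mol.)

8.8 × 10^18

E°_cell = -2.37 − (-2.93) = 0.56 V, with n = 2 electrons transferred.
At equilibrium E = 0, so the Nernst equation gives ln K = nFE°/RT = (2)(96500)(0.56)/((8.314)(298)) = 43.62.
K = e^43.62 = 8.8 × 10^18.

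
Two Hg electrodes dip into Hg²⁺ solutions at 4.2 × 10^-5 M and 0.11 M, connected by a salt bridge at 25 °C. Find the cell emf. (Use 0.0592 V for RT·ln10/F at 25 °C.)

0.10 V

Both half-cells are Hg²⁺/Hg, so E°_cell = 0. The concentrated side is the cathode; the cell reaction moves Hg²⁺ from high to low concentration with n = 2.
Q = [Hg²⁺]_dilute/[Hg²⁺]_conc = 4.2 × 10^-5/0.11 = 3.82 × 10^-4.
E = 0 − (0.0592/2) log Q = −(0.0592/2)(-3.418) = 0.1012 V.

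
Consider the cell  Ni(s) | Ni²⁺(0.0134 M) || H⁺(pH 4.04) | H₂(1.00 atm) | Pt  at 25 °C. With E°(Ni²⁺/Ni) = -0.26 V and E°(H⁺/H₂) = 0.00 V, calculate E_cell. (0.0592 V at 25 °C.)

0.076 V

The hydrogen couple is the cathode, so E°_cell = 0.26 V; n = 2.
[H⁺] = 10^(−4.04) = 9.1 × 10^-5 M, and Q = [Ni²⁺]·P(H₂) / [H⁺]^2 = 1.61 × 10^6.
E = E° − (0.0592/2) log Q = 0.26 − (0.0592/2)(6.207) = 0.076 V.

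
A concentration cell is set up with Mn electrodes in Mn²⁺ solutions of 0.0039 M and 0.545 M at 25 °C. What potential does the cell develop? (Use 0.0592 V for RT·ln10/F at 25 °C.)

Both half-cells are Mn²⁺/Mn, so E°_cell = 0. The concentrated side is the cathode; the cell reaction moves Mn²⁺ from high to low concentration with n = 2.
Q = [Mn²⁺]_dilute/[Mn²⁺]_conc = 0.0039/0.545 = 0.00716.
E = 0 − (0.0592/2) log Q = −(0.0592/2)(-2.145) = 0.0635 V.

0.063 V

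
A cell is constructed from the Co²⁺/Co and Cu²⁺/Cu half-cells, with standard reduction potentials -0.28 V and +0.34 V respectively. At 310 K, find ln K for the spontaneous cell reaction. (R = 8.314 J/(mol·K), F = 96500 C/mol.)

E°_cell = +0.34 − (-0.28) = 0.62 V, with n = 2 electrons transferred.
At equilibrium E = 0, so the Nernst equation gives ln K = nFE°/RT = (2)(96500)(0.62)/((8.314)(310)) = 46.43.

ln K = 46.4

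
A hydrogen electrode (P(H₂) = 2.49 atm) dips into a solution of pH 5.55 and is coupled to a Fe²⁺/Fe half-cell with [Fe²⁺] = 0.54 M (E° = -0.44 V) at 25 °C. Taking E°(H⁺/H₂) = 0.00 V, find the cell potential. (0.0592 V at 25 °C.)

0.11 V

The hydrogen couple is the cathode, so E°_cell = 0.44 V; n = 2.
[H⁺] = 10^(−5.55) = 2.8 × 10^-6 M, and Q = [Fe²⁺]·P(H₂) / [H⁺]^2 = 1.69 × 10^11.
E = E° − (0.0592/2) log Q = 0.44 − (0.0592/2)(11.229) = 0.108 V.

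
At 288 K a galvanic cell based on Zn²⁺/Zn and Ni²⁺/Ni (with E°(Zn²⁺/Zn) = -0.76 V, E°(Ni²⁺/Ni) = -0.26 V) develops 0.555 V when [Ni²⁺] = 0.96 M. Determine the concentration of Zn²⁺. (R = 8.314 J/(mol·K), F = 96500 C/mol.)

0.011 M

From the Nernst equation, ln Q = nF(E° − E)/RT = 2×96500×(0.50 − 0.555)/(8.314×288) = -4.433, so Q = 0.0119.
With Q = [Zn²⁺]/[Ni²⁺] and the known concentrations, [Zn²⁺] in the numerator gives [Zn²⁺] = 0.011 M.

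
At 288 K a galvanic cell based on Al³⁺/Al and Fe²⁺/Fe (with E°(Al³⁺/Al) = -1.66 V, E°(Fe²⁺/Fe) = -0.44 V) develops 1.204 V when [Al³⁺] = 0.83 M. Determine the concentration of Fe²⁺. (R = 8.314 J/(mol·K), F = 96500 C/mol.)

From the Nernst equation, ln Q = nF(E° − E)/RT = 6×96500×(1.22 − 1.204)/(8.314×288) = 3.869, so Q = 47.9.
With Q = [Al³⁺]^2/[Fe²⁺]^3 and the known concentrations, [Fe²⁺]^3 in the denominator gives [Fe²⁺] = 0.24 M.

0.24 M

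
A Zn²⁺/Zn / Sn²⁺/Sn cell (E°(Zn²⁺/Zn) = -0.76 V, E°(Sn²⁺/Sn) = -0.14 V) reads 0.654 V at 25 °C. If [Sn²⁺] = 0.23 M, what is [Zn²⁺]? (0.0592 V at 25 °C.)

From the Nernst equation, log Q = n(E° − E)/0.0592 = 2(0.62 − 0.654)/0.0592 = -1.149, so Q = 0.0710.
With Q = [Zn²⁺]/[Sn²⁺] and the known concentrations, [Zn²⁺] in the numerator gives [Zn²⁺] = 0.016 M.

0.016 M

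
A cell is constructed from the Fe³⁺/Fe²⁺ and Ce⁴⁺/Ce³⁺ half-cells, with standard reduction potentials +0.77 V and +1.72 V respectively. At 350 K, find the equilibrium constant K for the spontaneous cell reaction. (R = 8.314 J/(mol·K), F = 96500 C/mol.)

4.8 × 10^13

E°_cell = +1.72 − (+0.77) = 0.95 V, with n = 1 electron transferred.
At equilibrium E = 0, so the Nernst equation gives ln K = nFE°/RT = (1)(96500)(0.95)/((8.314)(350)) = 31.50.
K = e^31.50 = 4.8 × 10^13.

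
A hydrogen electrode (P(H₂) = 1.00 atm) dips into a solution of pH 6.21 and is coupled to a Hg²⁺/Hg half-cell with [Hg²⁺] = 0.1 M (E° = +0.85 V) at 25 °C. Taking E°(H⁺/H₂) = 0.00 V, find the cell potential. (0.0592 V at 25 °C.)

The Hg²⁺/Hg couple is the cathode, so E°_cell = 0.85 V; n = 2.
[H⁺] = 10^(−6.21) = 6.2 × 10^-7 M, and Q = [H⁺]^2 / ([Hg²⁺]·P(H₂)) = 3.8 × 10^-12.
E = E° − (0.0592/2) log Q = 0.85 − (0.0592/2)(-11.420) = 1.188 V.

1.19 V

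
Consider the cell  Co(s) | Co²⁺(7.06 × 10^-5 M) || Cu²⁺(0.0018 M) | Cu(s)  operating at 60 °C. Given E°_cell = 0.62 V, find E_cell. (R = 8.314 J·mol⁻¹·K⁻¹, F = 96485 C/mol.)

Balancing electrons gives n = 2; the reaction quotient is Q = [Co²⁺]/[Cu²⁺] = 0.0392.
E = E° − (RT/nF) ln Q = 0.62 − (8.314×333)/(2×96485) × (-3.239) = 0.620 + 0.046 = 0.666 V.

0.666 V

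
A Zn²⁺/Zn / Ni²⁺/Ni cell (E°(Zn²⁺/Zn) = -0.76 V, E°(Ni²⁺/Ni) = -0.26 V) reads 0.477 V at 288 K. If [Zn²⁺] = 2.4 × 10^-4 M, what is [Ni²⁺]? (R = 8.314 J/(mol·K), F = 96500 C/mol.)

From the Nernst equation, ln Q = nF(E° − E)/RT = 2×96500×(0.50 − 0.477)/(8.314×288) = 1.854, so Q = 6.38.
With Q = [Zn²⁺]/[Ni²⁺] and the known concentrations, [Ni²⁺] in the denominator gives [Ni²⁺] = 3.8 × 10^-5 M.

3.8 × 10^-5 M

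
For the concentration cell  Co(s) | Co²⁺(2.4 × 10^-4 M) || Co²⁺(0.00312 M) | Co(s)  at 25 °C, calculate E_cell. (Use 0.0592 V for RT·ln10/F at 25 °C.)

0.033 V

Both half-cells are Co²⁺/Co, so E°_cell = 0. The concentrated side is the cathode; the cell reaction moves Co²⁺ from high to low concentration with n = 2.
Q = [Co²⁺]_dilute/[Co²⁺]_conc = 2.4 × 10^-4/0.00312 = 0.0769.
E = 0 − (0.0592/2) log Q = −(0.0592/2)(-1.114) = 0.0330 V.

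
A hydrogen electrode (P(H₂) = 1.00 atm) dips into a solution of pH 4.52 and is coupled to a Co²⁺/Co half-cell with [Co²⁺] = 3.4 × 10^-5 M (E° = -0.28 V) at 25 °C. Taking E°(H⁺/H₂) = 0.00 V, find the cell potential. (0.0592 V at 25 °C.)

The hydrogen couple is the cathode, so E°_cell = 0.28 V; n = 2.
[H⁺] = 10^(−4.52) = 3 × 10^-5 M, and Q = [Co²⁺]·P(H₂) / [H⁺]^2 = 3.73 × 10^4.
E = E° − (0.0592/2) log Q = 0.28 − (0.0592/2)(4.571) = 0.145 V.

0.14 V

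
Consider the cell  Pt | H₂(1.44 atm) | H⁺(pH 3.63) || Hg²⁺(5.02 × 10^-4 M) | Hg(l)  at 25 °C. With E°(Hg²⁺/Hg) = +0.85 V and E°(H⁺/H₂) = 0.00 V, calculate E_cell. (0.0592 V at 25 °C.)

0.97 V

The Hg²⁺/Hg couple is the cathode, so E°_cell = 0.85 V; n = 2.
[H⁺] = 10^(−3.63) = 2.3 × 10^-4 M, and Q = [H⁺]^2 / ([Hg²⁺]·P(H₂)) = 7.6 × 10^-5.
E = E° − (0.0592/2) log Q = 0.85 − (0.0592/2)(-4.119) = 0.972 V.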